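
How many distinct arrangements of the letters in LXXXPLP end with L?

Fix L in the last position and arrange the remaining 6 letters.
Those 6 letters have P appearing twice and X appearing 3 times, giving (6)!/(3!·2!) = 60.

60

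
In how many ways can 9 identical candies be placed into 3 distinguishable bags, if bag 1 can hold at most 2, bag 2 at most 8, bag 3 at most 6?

Without the upper bounds there are C(11,2) = 55 ways to split 9 among 3 bags.
Subtract solutions that violate a single cap (substitute x_i' = x_i − (cap_i+1)): x_1 ≥ 3 gives C(8,2) = 28; x_2 ≥ 9 gives C(2,2) = 1; x_3 ≥ 7 gives C(4,2) = 6. Together 35.
No two caps can be exceeded simultaneously, so the pair terms are all 0.
By inclusion–exclusion the count is 55 − 35 + 0 = 20.

20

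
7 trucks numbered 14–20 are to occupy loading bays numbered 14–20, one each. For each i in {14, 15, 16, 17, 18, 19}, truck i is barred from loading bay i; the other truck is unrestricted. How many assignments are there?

2119

Let Aᵢ (for 14 ≤ i ≤ 19) be the placements that put truck i in its forbidden loading bay. Any j of these fix j positions, leaving (7−j)! ways to fill the rest, and there are C(6,j) ways to pick which j.
By inclusion–exclusion, the number of valid placements is Σ_{j=0}^{6} (−1)^j C(6,j)·(7−j)!.
Computing: 5040 − 4320 + 1800 − 480 + 90 − 12 + 1 = 2119.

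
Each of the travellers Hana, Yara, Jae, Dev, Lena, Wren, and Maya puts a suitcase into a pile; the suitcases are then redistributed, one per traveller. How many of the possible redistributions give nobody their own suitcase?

Let Aᵢ be the assignments in which traveller i gets their own suitcase. We want the size of the complement of A₁∪…∪A_7.
By inclusion–exclusion this is Σ_{j=0}^{7} (−1)^j C(7,j)·(7−j)!.
Computing: 5040 − 5040 + 2520 − 840 + 210 − 42 + 7 − 1 = 1854.

1854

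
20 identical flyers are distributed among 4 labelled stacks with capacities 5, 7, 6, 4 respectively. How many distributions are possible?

10

Ignoring the caps, the number of non-negative solutions to x_1+…+x_4 = 20 is C(23,3) = 1771.
Subtract solutions that violate a single cap (substitute x_i' = x_i − (cap_i+1)): x_1 ≥ 6 gives C(17,3) = 680; x_2 ≥ 8 gives C(15,3) = 455; x_3 ≥ 7 gives C(16,3) = 560; x_4 ≥ 5 gives C(18,3) = 816. Together 2511.
Add back pairs where two caps are both exceeded: 84 + 120 + 220 + 56 + 120 + 165 = 765.
Subtract triples: 0 + 4 + 10 + 1 = 15.
By inclusion–exclusion the count is 1771 − 2511 + 765 − 15 = 10.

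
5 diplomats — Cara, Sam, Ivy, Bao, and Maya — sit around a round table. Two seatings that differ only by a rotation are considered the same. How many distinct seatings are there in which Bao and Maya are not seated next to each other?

12

Without the restriction there are (4)! = 24 seatings.
Those with Bao next to Maya: fuse the pair into one unit and seat 4 units around a circle — 2·(3)! = 12.
Subtracting, 24 − 12 = 12.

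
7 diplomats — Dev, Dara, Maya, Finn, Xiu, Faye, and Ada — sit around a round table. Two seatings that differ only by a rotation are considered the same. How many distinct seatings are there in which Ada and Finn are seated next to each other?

Treat {Ada, Finn} as one unit (2 internal orders) and seat the resulting 6 units around the table: (5)! circular arrangements.
So 2 × (5)! = 2 × 120 = 240.

240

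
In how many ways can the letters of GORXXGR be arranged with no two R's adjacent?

450

There are 7!/(2!·2!·2!) = 630 arrangements of GORXXGR in total.
If the two R's are adjacent, glue them into one block, leaving 6 items to arrange: (6)!/(2!·2!) = 180 ways.
Hence 630 − 180 = 450.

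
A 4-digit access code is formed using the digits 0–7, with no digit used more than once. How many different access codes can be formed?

With no repetition, fill the 4 digits in order: 8 choices, then 7, down to 5.
That product is 8 × 7 × 6 × 5 = 1680.

1680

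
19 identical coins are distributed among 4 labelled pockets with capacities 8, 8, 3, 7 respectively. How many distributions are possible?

Without the upper bounds there are C(22,3) = 1540 ways to split 19 among 4 pockets.
Subtract solutions that violate a single cap (substitute x_i' = x_i − (cap_i+1)): x_1 ≥ 9 gives C(13,3) = 286; x_2 ≥ 9 gives C(13,3) = 286; x_3 ≥ 4 gives C(18,3) = 816; x_4 ≥ 8 gives C(14,3) = 364. Together 1752.
Add back pairs where two caps are both exceeded: 4 + 84 + 10 + 84 + 10 + 120 = 312.
By inclusion–exclusion the count is 1540 − 1752 + 312 = 100.

100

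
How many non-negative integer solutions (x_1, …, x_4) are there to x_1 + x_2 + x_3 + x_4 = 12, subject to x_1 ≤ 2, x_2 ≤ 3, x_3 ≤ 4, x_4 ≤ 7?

Ignoring the caps, the number of non-negative solutions to x_1+…+x_4 = 12 is C(15,3) = 455.
Subtract solutions that violate a single cap (substitute x_i' = x_i − (cap_i+1)): x_1 ≥ 3 gives C(12,3) = 220; x_2 ≥ 4 gives C(11,3) = 165; x_3 ≥ 5 gives C(10,3) = 120; x_4 ≥ 8 gives C(7,3) = 35. Together 540.
Add back pairs where two caps are both exceeded: 56 + 35 + 4 + 20 + 1 + 0 = 116.
Subtract triples: 1 + 0 + 0 + 0 = 1.
By inclusion–exclusion the count is 455 − 540 + 116 − 1 = 30.

30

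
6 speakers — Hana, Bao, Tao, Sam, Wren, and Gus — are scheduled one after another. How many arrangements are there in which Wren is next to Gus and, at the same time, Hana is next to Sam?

96

Treat {Wren,Gus} as one block (2 orders) and {Hana,Sam} as another (2 orders).
That leaves 4 units to arrange: 2 × 2 × 4! = 4 × 24 = 96.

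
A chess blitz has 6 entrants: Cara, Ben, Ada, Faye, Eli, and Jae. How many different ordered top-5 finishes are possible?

720

There are 6 choices for 1st place, 5 for 2nd, and so on down to 2 for position 5.
That gives 6 × 5 × 4 × 3 × 2 = 720.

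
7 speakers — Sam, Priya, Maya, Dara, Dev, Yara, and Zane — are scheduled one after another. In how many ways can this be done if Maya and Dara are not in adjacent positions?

Of the 7! = 5040 arrangements, those with Maya and Dara adjacent number 2 × 6! = 1440 (treat the pair as a block with 2 internal orders).
Complementary counting: 5040 − 1440 = 3600.

3600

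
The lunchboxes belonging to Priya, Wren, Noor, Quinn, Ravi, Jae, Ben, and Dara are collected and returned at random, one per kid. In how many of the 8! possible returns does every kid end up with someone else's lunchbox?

14833

Count assignments avoiding every fixed point. For any j of the 8 kids fixed to their own lunchbox, the other 8−j can be arranged in (8−j)! ways.
By inclusion–exclusion this is Σ_{j=0}^{8} (−1)^j C(8,j)·(8−j)!.
Computing: 40320 − 40320 + 20160 − 6720 + 1680 − 336 + 56 − 8 + 1 = 14833.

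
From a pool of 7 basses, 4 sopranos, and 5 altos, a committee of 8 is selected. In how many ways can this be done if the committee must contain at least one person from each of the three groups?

12201

With no constraint there are C(16,8) = 12870 possible selections.
Subtract selections that omit an entire group: no basses → C(9,8) = 9; no sopranos → C(12,8) = 495; no altos → C(11,8) = 165.
Add back selections omitting two groups (i.e. drawn from a single group): C(7,8) + C(4,8) + C(5,8) = 0.
By inclusion–exclusion: 12870 − 669 + 0 = 12201.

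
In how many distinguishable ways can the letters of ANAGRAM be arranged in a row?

840

The 7 letters of ANAGRAM have repeats: A appearing 3 times.
The number of distinct arrangements is 7!/(3!) = 5040/6 = 840.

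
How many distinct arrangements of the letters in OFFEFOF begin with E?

15

With the first slot taken by E, it remains to arrange the other 6 letters (OFFFOF).
Those 6 letters have F appearing 4 times and O appearing twice, giving (6)!/(4!·2!) = 15.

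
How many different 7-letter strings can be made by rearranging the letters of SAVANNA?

420

The 7 letters of SAVANNA have repeats: A appearing 3 times and N appearing twice.
So there are 7! / (3!·2!) = 420 distinguishable arrangements.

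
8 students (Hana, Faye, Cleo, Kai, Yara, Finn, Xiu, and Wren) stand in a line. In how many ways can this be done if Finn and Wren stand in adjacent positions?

10080

Treat {Finn, Wren} as a single unit. There are 7 units to order, and the pair itself can be ordered 2 ways.
That gives 2 × 7! = 2 × 5040 = 10080.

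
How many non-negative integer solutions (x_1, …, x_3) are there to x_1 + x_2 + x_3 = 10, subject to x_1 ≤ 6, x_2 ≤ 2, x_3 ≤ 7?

15

Ignoring the caps, the number of non-negative solutions to x_1+…+x_3 = 10 is C(12,2) = 66.
Subtract solutions that violate a single cap (substitute x_i' = x_i − (cap_i+1)): x_1 ≥ 7 gives C(5,2) = 10; x_2 ≥ 3 gives C(9,2) = 36; x_3 ≥ 8 gives C(4,2) = 6. Together 52.
Add back pairs where two caps are both exceeded: 1 + 0 + 0 = 1.
By inclusion–exclusion the count is 66 − 52 + 1 = 15.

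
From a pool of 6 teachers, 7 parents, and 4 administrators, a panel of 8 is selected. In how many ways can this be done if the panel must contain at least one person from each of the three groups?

22813

Unrestricted: C(17,8) = 24310 ways to pick any 8 of the 17.
Selections missing a whole group: no teachers → C(11,8) = 165; no parents → C(10,8) = 45; no administrators → C(13,8) = 1287.
Add back selections omitting two groups (i.e. drawn from a single group): C(6,8) + C(7,8) + C(4,8) = 0.
By inclusion–exclusion: 24310 − 1497 + 0 = 22813.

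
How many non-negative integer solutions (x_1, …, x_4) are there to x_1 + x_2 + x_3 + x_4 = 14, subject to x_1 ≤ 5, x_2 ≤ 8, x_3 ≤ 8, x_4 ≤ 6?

Ignoring the caps, the number of non-negative solutions to x_1+…+x_4 = 14 is C(17,3) = 680.
Subtract solutions that violate a single cap (substitute x_i' = x_i − (cap_i+1)): x_1 ≥ 6 gives C(11,3) = 165; x_2 ≥ 9 gives C(8,3) = 56; x_3 ≥ 9 gives C(8,3) = 56; x_4 ≥ 7 gives C(10,3) = 120. Together 397.
Add back pairs where two caps are both exceeded: 0 + 0 + 4 + 0 + 0 + 0 = 4.
By inclusion–exclusion the count is 680 − 397 + 4 = 287.

287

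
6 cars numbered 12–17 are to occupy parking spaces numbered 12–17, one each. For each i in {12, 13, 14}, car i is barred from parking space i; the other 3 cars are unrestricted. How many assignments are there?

Let Aᵢ (for i ∈ {12, 13, 14}) be the placements that put car i in its forbidden parking space. Any j of these fix j positions, leaving (6−j)! ways to fill the rest, and there are C(3,j) ways to pick which j.
By inclusion–exclusion, the number of valid placements is Σ_{j=0}^{3} (−1)^j C(3,j)·(6−j)!.
Computing: 720 − 360 + 72 − 6 = 426.

426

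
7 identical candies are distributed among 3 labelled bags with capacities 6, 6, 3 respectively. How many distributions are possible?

By stars and bars, unrestricted non-negative solutions to x_1+…+x_3 = 7 number C(7+2,2) = 36.
Subtract solutions that violate a single cap (substitute x_i' = x_i − (cap_i+1)): x_1 ≥ 7 gives C(2,2) = 1; x_2 ≥ 7 gives C(2,2) = 1; x_3 ≥ 4 gives C(5,2) = 10. Together 12.
No two caps can be exceeded simultaneously, so the pair terms are all 0.
By inclusion–exclusion the count is 36 − 12 + 0 = 24.

24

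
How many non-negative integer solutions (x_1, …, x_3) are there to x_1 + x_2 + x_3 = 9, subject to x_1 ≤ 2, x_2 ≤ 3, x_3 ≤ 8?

Without the upper bounds there are C(11,2) = 55 ways to split 9 among 3 variables.
Subtract solutions that violate a single cap (substitute x_i' = x_i − (cap_i+1)): x_1 ≥ 3 gives C(8,2) = 28; x_2 ≥ 4 gives C(7,2) = 21; x_3 ≥ 9 gives C(2,2) = 1. Together 50.
Add back pairs where two caps are both exceeded: 6 + 0 + 0 = 6.
By inclusion–exclusion the count is 55 − 50 + 6 = 11.

11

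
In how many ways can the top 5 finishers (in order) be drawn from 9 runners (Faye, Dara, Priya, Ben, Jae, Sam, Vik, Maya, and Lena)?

There are 9 choices for 1st place, 8 for 2nd, and so on down to 5 for position 5.
That gives 9 × 8 × 7 × 6 × 5 = 15120.

15120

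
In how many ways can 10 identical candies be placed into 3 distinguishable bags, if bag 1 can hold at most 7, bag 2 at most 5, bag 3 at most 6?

Without the upper bounds there are C(12,2) = 66 ways to split 10 among 3 bags.
Subtract solutions that violate a single cap (substitute x_i' = x_i − (cap_i+1)): x_1 ≥ 8 gives C(4,2) = 6; x_2 ≥ 6 gives C(6,2) = 15; x_3 ≥ 7 gives C(5,2) = 10. Together 31.
No two caps can be exceeded simultaneously, so the pair terms are all 0.
By inclusion–exclusion the count is 66 − 31 + 0 = 35.

35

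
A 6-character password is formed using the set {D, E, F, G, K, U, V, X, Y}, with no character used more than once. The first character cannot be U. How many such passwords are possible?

53760

The first character has 9−1 = 8 choices (anything except U).
The remaining 5 characters are filled from the other 8 symbols without repetition: 8 × 7 × 6 × 5 × 4 = 6720.
Total: 8 × 6720 = 53760.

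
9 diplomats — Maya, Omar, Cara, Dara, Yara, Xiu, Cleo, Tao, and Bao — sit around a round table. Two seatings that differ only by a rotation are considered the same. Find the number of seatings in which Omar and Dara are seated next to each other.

10080

Treat {Omar, Dara} as one unit (2 internal orders) and seat the resulting 8 units around the table: (7)! circular arrangements.
So 2 × (7)! = 2 × 5040 = 10080.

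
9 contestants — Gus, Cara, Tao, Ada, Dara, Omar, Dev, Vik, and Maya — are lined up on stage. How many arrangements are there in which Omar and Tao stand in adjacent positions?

80640

Glue Omar and Tao into one block (2 internal orders), leaving 8 units to arrange in a row.
That gives 2 × 8! = 2 × 40320 = 80640.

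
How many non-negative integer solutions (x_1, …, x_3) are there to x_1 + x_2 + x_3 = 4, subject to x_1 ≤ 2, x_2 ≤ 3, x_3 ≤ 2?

8

By stars and bars, unrestricted non-negative solutions to x_1+…+x_3 = 4 number C(4+2,2) = 15.
Subtract solutions that violate a single cap (substitute x_i' = x_i − (cap_i+1)): x_1 ≥ 3 gives C(3,2) = 3; x_2 ≥ 4 gives C(2,2) = 1; x_3 ≥ 3 gives C(3,2) = 3. Together 7.
No two caps can be exceeded simultaneously, so the pair terms are all 0.
By inclusion–exclusion the count is 15 − 7 + 0 = 8.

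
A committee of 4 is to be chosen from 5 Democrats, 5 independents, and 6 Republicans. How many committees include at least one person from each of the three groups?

975

Unrestricted: C(16,4) = 1820 ways to pick any 4 of the 16.
Selections missing a whole group: no Democrats → C(11,4) = 330; no independents → C(11,4) = 330; no Republicans → C(10,4) = 210.
Add back selections omitting two groups (i.e. drawn from a single group): C(5,4) + C(5,4) + C(6,4) = 25.
By inclusion–exclusion: 1820 − 870 + 25 = 975.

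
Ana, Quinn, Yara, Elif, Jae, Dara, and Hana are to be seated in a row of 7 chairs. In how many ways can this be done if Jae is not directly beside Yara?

There are 7! = 5040 arrangements in all. If Jae and Yara are adjacent, merging them into one block gives 2·(6)! = 1440 arrangements.
Complementary counting: 5040 − 1440 = 3600.

3600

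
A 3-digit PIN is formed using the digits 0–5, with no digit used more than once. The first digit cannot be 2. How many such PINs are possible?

100

The first digit has 6−1 = 5 choices (anything except 2).
The remaining 2 digits are filled from the other 5 symbols without repetition: 5 × 4 = 20.
Total: 5 × 20 = 100.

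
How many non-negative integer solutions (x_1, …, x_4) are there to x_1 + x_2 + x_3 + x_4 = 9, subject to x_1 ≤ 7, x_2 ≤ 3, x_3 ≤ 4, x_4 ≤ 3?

Without the upper bounds there are C(12,3) = 220 ways to split 9 among 4 variables.
Subtract solutions that violate a single cap (substitute x_i' = x_i − (cap_i+1)): x_1 ≥ 8 gives C(4,3) = 4; x_2 ≥ 4 gives C(8,3) = 56; x_3 ≥ 5 gives C(7,3) = 35; x_4 ≥ 4 gives C(8,3) = 56. Together 151.
Add back pairs where two caps are both exceeded: 0 + 0 + 0 + 1 + 4 + 1 = 6.
By inclusion–exclusion the count is 220 − 151 + 6 = 75.

75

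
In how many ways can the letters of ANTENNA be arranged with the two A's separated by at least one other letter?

Total arrangements of ANTENNA: 7!/(3!·2!) = 420.
Arrangements with the A's together: treat AA as one letter, giving (6)!/(3!) = 120.
Subtracting, 420 − 120 = 300 arrangements keep the A's apart.

300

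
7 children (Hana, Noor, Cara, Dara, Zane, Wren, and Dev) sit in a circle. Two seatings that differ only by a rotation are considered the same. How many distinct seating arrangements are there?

Around a circle, 7 distinct people have 7!/7 = (6)! = 720 rotationally distinct seatings.

720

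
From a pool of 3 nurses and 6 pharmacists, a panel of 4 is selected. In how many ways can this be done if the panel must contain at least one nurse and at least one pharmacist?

With no constraint there are C(9,4) = 126 possible selections.
Subtract selections that omit an entire group: no nurses → C(6,4) = 15; no pharmacists → C(3,4) = 0.
Both groups omitted at once is impossible, so 126 − 15 = 111.

111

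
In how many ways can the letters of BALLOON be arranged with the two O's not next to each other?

Total arrangements of BALLOON: 7!/(2!·2!) = 1260.
If the two O's are adjacent, glue them into one block, leaving 6 items to arrange: (6)!/(2!) = 360 ways.
Hence 1260 − 360 = 900.

900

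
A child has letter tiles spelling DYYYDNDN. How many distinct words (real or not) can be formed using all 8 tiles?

560

DYYYDNDN has 8 letters with D appearing 3 times, N appearing twice, and Y appearing 3 times.
The number of distinct arrangements is 8!/(3!·3!·2!) = 40320/72 = 560.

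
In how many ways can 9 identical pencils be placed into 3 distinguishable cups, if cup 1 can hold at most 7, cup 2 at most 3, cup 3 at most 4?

Ignoring the caps, the number of non-negative solutions to x_1+…+x_3 = 9 is C(11,2) = 55.
Subtract solutions that violate a single cap (substitute x_i' = x_i − (cap_i+1)): x_1 ≥ 8 gives C(3,2) = 3; x_2 ≥ 4 gives C(7,2) = 21; x_3 ≥ 5 gives C(6,2) = 15. Together 39.
Add back pairs where two caps are both exceeded: 0 + 0 + 1 = 1.
By inclusion–exclusion the count is 55 − 39 + 1 = 17.

17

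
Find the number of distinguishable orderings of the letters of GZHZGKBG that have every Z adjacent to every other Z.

840

Treat the 2 copies of Z as a single block. The multiset to arrange is then {ZZ, B, G, G, G, H, K}, 7 items in all.
That gives (7)!/(3!) = 840 arrangements.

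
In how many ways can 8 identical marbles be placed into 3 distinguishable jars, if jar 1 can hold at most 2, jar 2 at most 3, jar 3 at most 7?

11

By stars and bars, unrestricted non-negative solutions to x_1+…+x_3 = 8 number C(8+2,2) = 45.
Subtract solutions that violate a single cap (substitute x_i' = x_i − (cap_i+1)): x_1 ≥ 3 gives C(7,2) = 21; x_2 ≥ 4 gives C(6,2) = 15; x_3 ≥ 8 gives C(2,2) = 1. Together 37.
Add back pairs where two caps are both exceeded: 3 + 0 + 0 = 3.
By inclusion–exclusion the count is 45 − 37 + 3 = 11.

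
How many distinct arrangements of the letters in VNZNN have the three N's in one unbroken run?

6

Treat the 3 copies of N as a single block. The multiset to arrange is then {NNN, V, Z}, 3 items in all.
All 3 items are distinct, so there are (3)! = 6 arrangements.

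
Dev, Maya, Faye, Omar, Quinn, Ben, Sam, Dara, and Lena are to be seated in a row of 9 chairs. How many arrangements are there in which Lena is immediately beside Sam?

80640

Treat {Lena, Sam} as a single unit. There are 8 units to order, and the pair itself can be ordered 2 ways.
That gives 2 × 8! = 2 × 40320 = 80640.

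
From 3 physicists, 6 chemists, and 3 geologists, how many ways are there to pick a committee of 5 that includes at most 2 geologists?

756

Split by how many geologists are chosen (0 through 2).
Sum: C(3,0)·C(9,5) + C(3,1)·C(9,4) + C(3,2)·C(9,3) = 126 + 378 + 252 = 756.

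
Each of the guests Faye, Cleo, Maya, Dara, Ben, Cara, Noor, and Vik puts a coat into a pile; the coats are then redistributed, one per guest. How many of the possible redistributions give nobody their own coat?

Count assignments avoiding every fixed point. For any j of the 8 guests fixed to their own coat, the other 8−j can be arranged in (8−j)! ways.
By inclusion–exclusion this is Σ_{j=0}^{8} (−1)^j C(8,j)·(8−j)!.
Computing: 40320 − 40320 + 20160 − 6720 + 1680 − 336 + 56 − 8 + 1 = 14833.

14833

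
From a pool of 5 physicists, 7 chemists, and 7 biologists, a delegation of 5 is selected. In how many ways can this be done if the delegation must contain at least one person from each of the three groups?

8085

Total 5-person selections from all 19: C(19,5) = 11628.
Selections missing a whole group: no physicists → C(14,5) = 2002; no chemists → C(12,5) = 792; no biologists → C(12,5) = 792.
Add back selections omitting two groups (i.e. drawn from a single group): C(5,5) + C(7,5) + C(7,5) = 43.
By inclusion–exclusion: 11628 − 3586 + 43 = 8085.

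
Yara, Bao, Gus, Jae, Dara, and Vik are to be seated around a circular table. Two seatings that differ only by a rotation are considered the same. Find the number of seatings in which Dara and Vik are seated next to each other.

Treat {Dara, Vik} as one unit (2 internal orders) and seat the resulting 5 units around the table: (4)! circular arrangements.
So 2 × (4)! = 2 × 24 = 48.

48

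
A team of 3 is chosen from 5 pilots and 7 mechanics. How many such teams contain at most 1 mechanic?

80

Split by how many mechanics are chosen (0 through 1).
Sum: C(7,0)·C(5,3) + C(7,1)·C(5,2) = 10 + 70 = 80.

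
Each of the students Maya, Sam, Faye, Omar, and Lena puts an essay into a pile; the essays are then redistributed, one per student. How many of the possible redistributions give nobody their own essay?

44

Count assignments avoiding every fixed point. For any j of the 5 students fixed to their own essay, the other 5−j can be arranged in (5−j)! ways.
By inclusion–exclusion this is Σ_{j=0}^{5} (−1)^j C(5,j)·(5−j)!.
Computing: 120 − 120 + 60 − 20 + 5 − 1 = 44.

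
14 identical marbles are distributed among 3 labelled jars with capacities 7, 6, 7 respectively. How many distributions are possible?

Without the upper bounds there are C(16,2) = 120 ways to split 14 among 3 jars.
Subtract solutions that violate a single cap (substitute x_i' = x_i − (cap_i+1)): x_1 ≥ 8 gives C(8,2) = 28; x_2 ≥ 7 gives C(9,2) = 36; x_3 ≥ 8 gives C(8,2) = 28. Together 92.
No two caps can be exceeded simultaneously, so the pair terms are all 0.
By inclusion–exclusion the count is 120 − 92 + 0 = 28.

28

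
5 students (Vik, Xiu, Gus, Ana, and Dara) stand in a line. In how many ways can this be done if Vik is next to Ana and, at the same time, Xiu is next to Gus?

24

Treat {Vik,Ana} as one block (2 orders) and {Xiu,Gus} as another (2 orders).
That leaves 3 units to arrange: 2 × 2 × 3! = 4 × 6 = 24.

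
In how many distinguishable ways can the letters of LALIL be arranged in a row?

LALIL has 5 letters with L appearing 3 times.
So there are 5! / (3!) = 20 distinguishable arrangements.

20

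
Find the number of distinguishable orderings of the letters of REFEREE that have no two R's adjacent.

75

Total arrangements of REFEREE: 7!/(4!·2!) = 105.
If the two R's are adjacent, glue them into one block, leaving 6 items to arrange: (6)!/(4!) = 30 ways.
Subtracting, 105 − 30 = 75 arrangements keep the R's apart.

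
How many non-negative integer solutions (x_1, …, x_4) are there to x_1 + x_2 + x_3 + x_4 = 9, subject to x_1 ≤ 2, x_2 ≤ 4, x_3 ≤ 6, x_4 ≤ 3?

50

Without the upper bounds there are C(12,3) = 220 ways to split 9 among 4 variables.
Subtract solutions that violate a single cap (substitute x_i' = x_i − (cap_i+1)): x_1 ≥ 3 gives C(9,3) = 84; x_2 ≥ 5 gives C(7,3) = 35; x_3 ≥ 7 gives C(5,3) = 10; x_4 ≥ 4 gives C(8,3) = 56. Together 185.
Add back pairs where two caps are both exceeded: 4 + 0 + 10 + 0 + 1 + 0 = 15.
By inclusion–exclusion the count is 220 − 185 + 15 = 50.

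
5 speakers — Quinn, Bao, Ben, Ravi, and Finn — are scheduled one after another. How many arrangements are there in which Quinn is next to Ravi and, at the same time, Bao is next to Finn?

24

Treat {Quinn,Ravi} as one block (2 orders) and {Bao,Finn} as another (2 orders).
That leaves 3 units to arrange: 2 × 2 × 3! = 4 × 6 = 24.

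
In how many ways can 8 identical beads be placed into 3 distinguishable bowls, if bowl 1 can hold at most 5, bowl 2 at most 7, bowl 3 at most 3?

Ignoring the caps, the number of non-negative solutions to x_1+…+x_3 = 8 is C(10,2) = 45.
Subtract solutions that violate a single cap (substitute x_i' = x_i − (cap_i+1)): x_1 ≥ 6 gives C(4,2) = 6; x_2 ≥ 8 gives C(2,2) = 1; x_3 ≥ 4 gives C(6,2) = 15. Together 22.
No two caps can be exceeded simultaneously, so the pair terms are all 0.
By inclusion–exclusion the count is 45 − 22 + 0 = 23.

23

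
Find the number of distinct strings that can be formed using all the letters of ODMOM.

30

Letter multiplicities in ODMOM: D×1, M×2, O×2.
Dividing 5! = 120 by 2!·2! = 4 for the repeated letters gives 30.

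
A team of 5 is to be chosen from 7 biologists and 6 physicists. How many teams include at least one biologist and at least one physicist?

1260

Total 5-person selections from all 13: C(13,5) = 1287.
Selections missing a whole group: no biologists → C(6,5) = 6; no physicists → C(7,5) = 21.
Both groups omitted at once is impossible, so 1287 − 27 = 1260.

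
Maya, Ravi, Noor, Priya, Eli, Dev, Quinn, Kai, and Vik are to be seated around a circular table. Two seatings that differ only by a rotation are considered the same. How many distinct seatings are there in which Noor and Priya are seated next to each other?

Glue Noor and Priya into a block (2 internal orders). Seating 8 units around a circle gives (7)! arrangements.
So 2 × (7)! = 2 × 5040 = 10080.

10080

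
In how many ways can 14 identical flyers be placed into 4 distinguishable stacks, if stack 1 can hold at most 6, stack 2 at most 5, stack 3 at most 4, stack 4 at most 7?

Ignoring the caps, the number of non-negative solutions to x_1+…+x_4 = 14 is C(17,3) = 680.
Subtract solutions that violate a single cap (substitute x_i' = x_i − (cap_i+1)): x_1 ≥ 7 gives C(10,3) = 120; x_2 ≥ 6 gives C(11,3) = 165; x_3 ≥ 5 gives C(12,3) = 220; x_4 ≥ 8 gives C(9,3) = 84. Together 589.
Add back pairs where two caps are both exceeded: 4 + 10 + 0 + 20 + 1 + 4 = 39.
By inclusion–exclusion the count is 680 − 589 + 39 = 130.

130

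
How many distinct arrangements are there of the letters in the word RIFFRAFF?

840

Letter multiplicities in RIFFRAFF: A×1, F×4, I×1, R×2.
So there are 8! / (4!·2!) = 840 distinguishable arrangements.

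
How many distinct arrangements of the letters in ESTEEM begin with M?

20

Fix M in the first position and arrange the remaining 5 letters.
Those 5 letters have E appearing 3 times, giving (5)!/(3!) = 20.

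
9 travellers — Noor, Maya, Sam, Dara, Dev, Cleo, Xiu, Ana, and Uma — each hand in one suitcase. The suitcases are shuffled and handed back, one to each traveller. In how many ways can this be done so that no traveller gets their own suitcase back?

Let Aᵢ be the assignments in which traveller i gets their own suitcase. We want the size of the complement of A₁∪…∪A_9.
By inclusion–exclusion this is Σ_{j=0}^{9} (−1)^j C(9,j)·(9−j)!.
Computing: 362880 − 362880 + 181440 − 60480 + 15120 − 3024 + 504 − 72 + 9 − 1 = 133496.

133496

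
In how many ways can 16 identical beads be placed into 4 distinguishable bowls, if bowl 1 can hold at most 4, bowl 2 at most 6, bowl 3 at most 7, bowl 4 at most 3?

34

Ignoring the caps, the number of non-negative solutions to x_1+…+x_4 = 16 is C(19,3) = 969.
Subtract solutions that violate a single cap (substitute x_i' = x_i − (cap_i+1)): x_1 ≥ 5 gives C(14,3) = 364; x_2 ≥ 7 gives C(12,3) = 220; x_3 ≥ 8 gives C(11,3) = 165; x_4 ≥ 4 gives C(15,3) = 455. Together 1204.
Add back pairs where two caps are both exceeded: 35 + 20 + 120 + 4 + 56 + 35 = 270.
Subtract triples: 0 + 1 + 0 + 0 = 1.
By inclusion–exclusion the count is 969 − 1204 + 270 − 1 = 34.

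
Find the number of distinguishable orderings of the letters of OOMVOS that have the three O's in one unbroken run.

24

Treat the 3 copies of O as a single block. The multiset to arrange is then {OOO, M, S, V}, 4 items in all.
All 4 items are distinct, so there are (4)! = 24 arrangements.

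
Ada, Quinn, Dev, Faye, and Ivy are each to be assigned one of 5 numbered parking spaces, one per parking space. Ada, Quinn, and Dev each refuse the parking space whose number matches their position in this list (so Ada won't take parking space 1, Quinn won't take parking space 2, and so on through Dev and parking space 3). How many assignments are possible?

Let Aᵢ (for i ∈ {1, 2, 3}) be the placements that put person i in their forbidden parking space. Any j of these fix j positions, leaving (5−j)! ways to fill the rest, and there are C(3,j) ways to pick which j.
By inclusion–exclusion, the number of valid placements is Σ_{j=0}^{3} (−1)^j C(3,j)·(5−j)!.
Computing: 120 − 72 + 18 − 2 = 64.

64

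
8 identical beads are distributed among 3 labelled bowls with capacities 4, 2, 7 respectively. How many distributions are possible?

By stars and bars, unrestricted non-negative solutions to x_1+…+x_3 = 8 number C(8+2,2) = 45.
Subtract solutions that violate a single cap (substitute x_i' = x_i − (cap_i+1)): x_1 ≥ 5 gives C(5,2) = 10; x_2 ≥ 3 gives C(7,2) = 21; x_3 ≥ 8 gives C(2,2) = 1. Together 32.
Add back pairs where two caps are both exceeded: 1 + 0 + 0 = 1.
By inclusion–exclusion the count is 45 − 32 + 1 = 14.

14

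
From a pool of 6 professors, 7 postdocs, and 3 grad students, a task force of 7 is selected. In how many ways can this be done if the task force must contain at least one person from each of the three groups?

Unrestricted: C(16,7) = 11440 ways to pick any 7 of the 16.
Selections missing a whole group: no professors → C(10,7) = 120; no postdocs → C(9,7) = 36; no grad students → C(13,7) = 1716.
Add back selections omitting two groups (i.e. drawn from a single group): C(6,7) + C(7,7) + C(3,7) = 1.
By inclusion–exclusion: 11440 − 1872 + 1 = 9569.

9569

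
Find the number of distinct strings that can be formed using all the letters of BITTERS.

Letter multiplicities in BITTERS: B×1, E×1, I×1, R×1, S×1, T×2.
Dividing 7! = 5040 by 2! = 2 for the repeated letters gives 2520.

2520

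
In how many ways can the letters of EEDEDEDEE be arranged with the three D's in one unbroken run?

Treat the 3 copies of D as a single block. The multiset to arrange is then {DDD, E, E, E, E, E, E}, 7 items in all.
That gives (7)!/(6!) = 7 arrangements.

7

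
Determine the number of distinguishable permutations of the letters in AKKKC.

20

AKKKC has 5 letters with K appearing 3 times.
So there are 5! / (3!) = 20 distinguishable arrangements.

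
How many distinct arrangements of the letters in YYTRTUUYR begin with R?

1680

Fix R in the first position and arrange the remaining 8 letters.
Those 8 letters have T appearing twice, U appearing twice, and Y appearing 3 times, giving (8)!/(3!·2!·2!) = 1680.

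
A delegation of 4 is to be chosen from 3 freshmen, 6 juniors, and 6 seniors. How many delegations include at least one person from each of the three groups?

648

With no constraint there are C(15,4) = 1365 possible selections.
Subtract selections that omit an entire group: no freshmen → C(12,4) = 495; no juniors → C(9,4) = 126; no seniors → C(9,4) = 126.
Add back selections omitting two groups (i.e. drawn from a single group): C(3,4) + C(6,4) + C(6,4) = 30.
By inclusion–exclusion: 1365 − 747 + 30 = 648.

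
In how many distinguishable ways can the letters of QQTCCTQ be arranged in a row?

210

The 7 letters of QQTCCTQ have repeats: C appearing twice, Q appearing 3 times, and T appearing twice.
Dividing 7! = 5040 by 3!·2!·2! = 24 for the repeated letters gives 210.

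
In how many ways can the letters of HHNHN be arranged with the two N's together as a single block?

4

Treat the 2 copies of N as a single block. The multiset to arrange is then {NN, H, H, H}, 4 items in all.
That gives (4)!/(3!) = 4 arrangements.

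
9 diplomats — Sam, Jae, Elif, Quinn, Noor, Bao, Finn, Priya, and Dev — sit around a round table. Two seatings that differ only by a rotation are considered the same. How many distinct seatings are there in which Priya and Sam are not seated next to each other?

30240

Without the restriction there are (8)! = 40320 seatings.
Seatings with Priya beside Sam: treat them as a block with 2 internal orders, giving 2 × (7)! = 10080.
Subtracting, 40320 − 10080 = 30240.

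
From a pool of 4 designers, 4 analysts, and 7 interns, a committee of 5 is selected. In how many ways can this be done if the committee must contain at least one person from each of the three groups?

Unrestricted: C(15,5) = 3003 ways to pick any 5 of the 15.
Subtract selections that omit an entire group: no designers → C(11,5) = 462; no analysts → C(11,5) = 462; no interns → C(8,5) = 56.
Add back selections omitting two groups (i.e. drawn from a single group): C(4,5) + C(4,5) + C(7,5) = 21.
By inclusion–exclusion: 3003 − 980 + 21 = 2044.

2044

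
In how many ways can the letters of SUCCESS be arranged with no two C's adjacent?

There are 7!/(3!·2!) = 420 arrangements of SUCCESS in total.
Arrangements with the C's together: treat CC as one letter, giving (6)!/(3!) = 120.
Subtracting, 420 − 120 = 300 arrangements keep the C's apart.

300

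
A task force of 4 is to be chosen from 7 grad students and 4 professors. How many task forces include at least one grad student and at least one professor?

Unrestricted: C(11,4) = 330 ways to pick any 4 of the 11.
Subtract selections that omit an entire group: no grad students → C(4,4) = 1; no professors → C(7,4) = 35.
Both groups omitted at once is impossible, so 330 − 36 = 294.

294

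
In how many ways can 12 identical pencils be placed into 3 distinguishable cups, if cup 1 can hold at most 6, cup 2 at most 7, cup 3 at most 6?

By stars and bars, unrestricted non-negative solutions to x_1+…+x_3 = 12 number C(12+2,2) = 91.
Subtract solutions that violate a single cap (substitute x_i' = x_i − (cap_i+1)): x_1 ≥ 7 gives C(7,2) = 21; x_2 ≥ 8 gives C(6,2) = 15; x_3 ≥ 7 gives C(7,2) = 21. Together 57.
No two caps can be exceeded simultaneously, so the pair terms are all 0.
By inclusion–exclusion the count is 91 − 57 + 0 = 34.

34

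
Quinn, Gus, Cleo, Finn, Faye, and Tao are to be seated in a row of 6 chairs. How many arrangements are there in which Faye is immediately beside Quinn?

240

Place the 4 others and the Faye-Quinn pair as 5 objects in a line; the pair has 2 internal arrangements.
So the count is 2·(5)! = 240.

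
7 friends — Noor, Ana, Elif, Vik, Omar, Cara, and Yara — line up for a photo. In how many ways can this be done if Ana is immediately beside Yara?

1440

Place the 5 others and the Ana-Yara pair as 6 objects in a line; the pair has 2 internal arrangements.
That gives 2 × 6! = 2 × 720 = 1440.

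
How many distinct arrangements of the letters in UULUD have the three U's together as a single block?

6

Treat the 3 copies of U as a single block. The multiset to arrange is then {UUU, D, L}, 3 items in all.
All 3 items are distinct, so there are (3)! = 6 arrangements.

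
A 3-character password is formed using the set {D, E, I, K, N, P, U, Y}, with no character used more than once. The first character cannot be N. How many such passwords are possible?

The first character has 8−1 = 7 choices (anything except N).
The remaining 2 characters are filled from the other 7 symbols without repetition: 7 × 6 = 42.
Total: 7 × 42 = 294.

294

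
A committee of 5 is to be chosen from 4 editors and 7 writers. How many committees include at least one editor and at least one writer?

With no constraint there are C(11,5) = 462 possible selections.
Subtract selections that omit an entire group: no editors → C(7,5) = 21; no writers → C(4,5) = 0.
Both groups omitted at once is impossible, so 462 − 21 = 441.

441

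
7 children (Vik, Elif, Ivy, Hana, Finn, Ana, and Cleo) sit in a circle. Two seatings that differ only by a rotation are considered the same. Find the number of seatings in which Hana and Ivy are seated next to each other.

240

Glue Hana and Ivy into a block (2 internal orders). Seating 6 units around a circle gives (5)! arrangements.
So 2 × (5)! = 2 × 120 = 240.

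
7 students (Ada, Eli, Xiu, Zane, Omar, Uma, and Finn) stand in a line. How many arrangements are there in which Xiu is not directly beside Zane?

There are 7! = 5040 arrangements in all. If Xiu and Zane are adjacent, merging them into one block gives 2·(6)! = 1440 arrangements.
Complementary counting: 5040 − 1440 = 3600.

3600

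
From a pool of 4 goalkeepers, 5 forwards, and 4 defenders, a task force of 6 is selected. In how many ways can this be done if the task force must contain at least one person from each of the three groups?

1520

With no constraint there are C(13,6) = 1716 possible selections.
Selections missing a whole group: no goalkeepers → C(9,6) = 84; no forwards → C(8,6) = 28; no defenders → C(9,6) = 84.
Add back selections omitting two groups (i.e. drawn from a single group): C(4,6) + C(5,6) + C(4,6) = 0.
By inclusion–exclusion: 1716 − 196 + 0 = 1520.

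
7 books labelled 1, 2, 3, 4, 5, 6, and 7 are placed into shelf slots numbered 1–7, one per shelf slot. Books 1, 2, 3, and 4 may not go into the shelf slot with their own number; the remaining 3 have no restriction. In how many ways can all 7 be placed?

Let Aᵢ (for 1 ≤ i ≤ 4) be the placements that put book i in its forbidden shelf slot. Any j of these fix j positions, leaving (7−j)! ways to fill the rest, and there are C(4,j) ways to pick which j.
By inclusion–exclusion, the number of valid placements is Σ_{j=0}^{4} (−1)^j C(4,j)·(7−j)!.
Computing: 5040 − 2880 + 720 − 96 + 6 = 2790.

2790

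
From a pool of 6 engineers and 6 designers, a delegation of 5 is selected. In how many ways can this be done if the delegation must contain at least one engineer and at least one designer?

With no constraint there are C(12,5) = 792 possible selections.
Subtract selections that omit an entire group: no engineers → C(6,5) = 6; no designers → C(6,5) = 6.
Both groups omitted at once is impossible, so 792 − 12 = 780.

780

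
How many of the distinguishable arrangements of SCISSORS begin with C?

210

Fix C in the first position and arrange the remaining 7 letters.
Those 7 letters have S appearing 4 times, giving (7)!/(4!) = 210.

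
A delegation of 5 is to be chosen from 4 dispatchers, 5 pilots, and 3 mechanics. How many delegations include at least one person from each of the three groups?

Unrestricted: C(12,5) = 792 ways to pick any 5 of the 12.
Selections missing a whole group: no dispatchers → C(8,5) = 56; no pilots → C(7,5) = 21; no mechanics → C(9,5) = 126.
Add back selections omitting two groups (i.e. drawn from a single group): C(4,5) + C(5,5) + C(3,5) = 1.
By inclusion–exclusion: 792 − 203 + 1 = 590.

590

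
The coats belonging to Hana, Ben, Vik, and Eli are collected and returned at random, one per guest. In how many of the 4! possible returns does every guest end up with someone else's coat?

Let Aᵢ be the assignments in which guest i gets their own coat. We want the size of the complement of A₁∪…∪A_4.
By inclusion–exclusion this is Σ_{j=0}^{4} (−1)^j C(4,j)·(4−j)!.
Computing: 24 − 24 + 12 − 4 + 1 = 9.

9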